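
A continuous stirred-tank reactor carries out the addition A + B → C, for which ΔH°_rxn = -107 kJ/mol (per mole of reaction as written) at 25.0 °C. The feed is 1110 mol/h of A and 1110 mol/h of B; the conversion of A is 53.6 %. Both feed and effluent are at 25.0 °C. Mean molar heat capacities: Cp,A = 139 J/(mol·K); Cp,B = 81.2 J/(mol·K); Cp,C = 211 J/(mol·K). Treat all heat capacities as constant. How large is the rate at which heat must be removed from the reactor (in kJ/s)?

Extent of reaction ξ = 0.536 × 1110 = 594.96 mol/h
Reaction term: ξ·ΔH°_rxn = 594.96 × -107 = -63661 kJ/h
Q = ΔH = -63661 kJ/h = -17.684 kW
Heat removed = 17.684 kJ/s

Q_out = 17.7 kJ/s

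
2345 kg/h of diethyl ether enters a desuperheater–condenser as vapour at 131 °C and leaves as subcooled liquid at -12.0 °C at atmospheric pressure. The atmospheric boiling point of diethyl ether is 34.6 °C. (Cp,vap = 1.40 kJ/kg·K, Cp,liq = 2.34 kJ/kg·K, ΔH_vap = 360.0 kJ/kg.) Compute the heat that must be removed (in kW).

vapour 131→34.6 °C: -134.96 kJ/kg
condensation at 34.6 °C: -360 kJ/kg
liquid 34.6→-12.0 °C: -109.04 kJ/kg
Δh = -134.96 + -360 + -109.04 = -604 kJ/kg
Q = ṁ·Δh = 2345 kg/h × -604 kJ/kg = -1.4164e+06 kJ/h
|Q| = 393.44 kW

Q_c = 393 kW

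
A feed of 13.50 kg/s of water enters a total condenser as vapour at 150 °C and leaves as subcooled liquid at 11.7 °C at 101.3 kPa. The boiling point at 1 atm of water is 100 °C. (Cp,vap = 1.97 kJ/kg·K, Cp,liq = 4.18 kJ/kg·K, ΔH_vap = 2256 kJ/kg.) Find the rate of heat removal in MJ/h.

Q_c = 132000 MJ/h

vapour 150→100 °C: -98.5 kJ/kg
condensation at 100 °C: -2256 kJ/kg
liquid 100→11.7 °C: -369.09 kJ/kg
Δh = -98.5 + -2256 + -369.09 = -2723.6 kJ/kg
Q = ṁ·Δh = 13.50 kg/s × -2723.6 kJ/kg = -36769 kJ/s
|Q| = 36769 kW = 132370 MJ/h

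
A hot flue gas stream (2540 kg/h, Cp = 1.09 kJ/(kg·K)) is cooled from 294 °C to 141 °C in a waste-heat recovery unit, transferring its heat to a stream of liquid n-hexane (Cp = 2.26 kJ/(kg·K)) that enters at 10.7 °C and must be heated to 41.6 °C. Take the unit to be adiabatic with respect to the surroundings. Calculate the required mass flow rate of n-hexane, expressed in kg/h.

Heat released by hot stream: Q = 2540 × 1.09 × (294 − 141) = 423600 kJ/h
Energy balance on cold side (adiabatic exchanger): Q = ṁ_c·Cp_c·(T_c,out − T_c,in)
ṁ_c = 423600 / [2.26 × (41.6 − 10.7)] = 6065.8 kg/h

ṁ_c = 6070 kg/h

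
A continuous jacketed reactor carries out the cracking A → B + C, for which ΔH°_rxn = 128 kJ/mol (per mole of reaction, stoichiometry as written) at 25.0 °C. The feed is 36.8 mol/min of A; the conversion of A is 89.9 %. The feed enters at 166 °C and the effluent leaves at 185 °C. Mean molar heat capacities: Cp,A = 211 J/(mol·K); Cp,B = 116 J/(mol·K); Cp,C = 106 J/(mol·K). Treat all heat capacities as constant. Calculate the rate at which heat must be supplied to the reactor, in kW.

Extent of reaction ξ = 0.899 × 36.8 = 33.083 mol/min
Reaction term: ξ·ΔH°_rxn = 33.083 × 128 = 4234.6 kJ/min
Sensible, feed 166→25 °C: -1094.8 kJ/min
Outlet flows (mol/min): A 3.7168, B 33.083, C 33.083
Sensible, products 25→185 °C: 1300.6 kJ/min
Q = ΔH = 4440.4 kJ/min = 74.007 kW
Heat supplied = 74.007 kW

Q_in = 74.0 kW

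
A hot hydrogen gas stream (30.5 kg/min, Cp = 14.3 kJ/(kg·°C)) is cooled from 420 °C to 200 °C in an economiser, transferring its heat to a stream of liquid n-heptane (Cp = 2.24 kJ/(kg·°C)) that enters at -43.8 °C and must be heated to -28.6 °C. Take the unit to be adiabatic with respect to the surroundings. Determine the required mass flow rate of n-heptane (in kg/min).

ṁ_c = 2820 kg/min

Heat released by hot stream: Q = 30.5 × 14.3 × (420 − 200) = 95953 kJ/min
Energy balance on cold side (adiabatic exchanger): Q = ṁ_c·Cp_c·(T_c,out − T_c,in)
ṁ_c = 95953 / [2.24 × (-28.6 − -43.8)] = 2818.2 kg/min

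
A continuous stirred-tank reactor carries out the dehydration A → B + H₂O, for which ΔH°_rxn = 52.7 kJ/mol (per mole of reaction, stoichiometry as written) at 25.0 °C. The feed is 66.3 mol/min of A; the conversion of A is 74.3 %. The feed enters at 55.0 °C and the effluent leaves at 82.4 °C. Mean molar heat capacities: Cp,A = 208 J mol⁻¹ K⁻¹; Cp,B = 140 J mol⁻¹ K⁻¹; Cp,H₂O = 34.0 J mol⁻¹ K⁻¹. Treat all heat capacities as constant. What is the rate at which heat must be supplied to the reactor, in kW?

Extent of reaction ξ = 0.743 × 66.3 = 49.261 mol/min
Reaction term: ξ·ΔH°_rxn = 49.261 × 52.7 = 2596 kJ/min
Sensible, feed 55.0→25 °C: -413.71 kJ/min
Outlet flows (mol/min): A 17.039, B 49.261, H₂O 49.261
Sensible, products 25→82.4 °C: 695.43 kJ/min
Q = ΔH = 2877.8 kJ/min = 47.963 kW
Heat supplied = 47.963 kW

Q_in = 48.0 kW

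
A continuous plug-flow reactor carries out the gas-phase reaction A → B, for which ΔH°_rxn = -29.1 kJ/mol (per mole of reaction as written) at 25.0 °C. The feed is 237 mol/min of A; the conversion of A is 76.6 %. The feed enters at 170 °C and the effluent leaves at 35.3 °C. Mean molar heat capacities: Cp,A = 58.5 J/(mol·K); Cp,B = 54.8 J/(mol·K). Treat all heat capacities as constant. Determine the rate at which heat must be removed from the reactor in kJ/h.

Extent of reaction ξ = 0.766 × 237 = 181.54 mol/min
Reaction term: ξ·ΔH°_rxn = 181.54 × -29.1 = -5282.9 kJ/min
Sensible, feed 170→25 °C: -2010.4 kJ/min
Outlet flows (mol/min): A 55.458, B 181.54
Sensible, products 25→35.3 °C: 135.89 kJ/min
Q = ΔH = -7157.3 kJ/min = -119.29 kW
Heat removed = 429440 kJ/h

Q_out = 429000 kJ/h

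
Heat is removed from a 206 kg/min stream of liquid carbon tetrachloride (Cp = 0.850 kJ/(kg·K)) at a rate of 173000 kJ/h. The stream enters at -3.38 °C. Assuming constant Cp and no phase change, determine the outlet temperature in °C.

T_out = -19.8 °C

Q = 173000 kJ/h = 2883.3 kJ/min
ΔT = Q/(ṁ·Cp) = 2883.3/(206×0.850) = 16.467 K
T_out = -3.38 − 16.467 = -19.847 °C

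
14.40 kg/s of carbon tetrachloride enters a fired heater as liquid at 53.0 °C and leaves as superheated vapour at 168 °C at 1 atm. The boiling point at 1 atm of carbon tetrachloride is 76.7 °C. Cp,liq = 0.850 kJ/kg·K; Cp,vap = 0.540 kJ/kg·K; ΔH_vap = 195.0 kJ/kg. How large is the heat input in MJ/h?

liquid 53.0→76.7 °C: 20.145 kJ/kg
vaporisation at 76.7 °C: 195 kJ/kg
vapour 76.7→168 °C: 49.302 kJ/kg
Δh = 20.145 + 195 + 49.302 = 264.45 kJ/kg
Q = ṁ·Δh = 14.40 kg/s × 264.45 kJ/kg = 3808 kJ/s
|Q| = 3808 kW = 13709 MJ/h

Q = 13700 MJ/h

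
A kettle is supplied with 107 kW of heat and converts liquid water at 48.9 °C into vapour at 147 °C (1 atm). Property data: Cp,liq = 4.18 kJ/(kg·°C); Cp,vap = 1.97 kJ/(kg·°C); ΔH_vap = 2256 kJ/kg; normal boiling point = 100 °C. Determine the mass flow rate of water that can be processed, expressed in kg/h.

ṁ = 150 kg/h

Δh = 4.18×(100−48.9) + 2256 + 1.97×(147−100) = 2562.2 kJ/kg
Q = 107 kW = 107 kJ/s = 385200 kJ/h
ṁ = Q/Δh = 385200 / 2562.2 = 150.34 kg/h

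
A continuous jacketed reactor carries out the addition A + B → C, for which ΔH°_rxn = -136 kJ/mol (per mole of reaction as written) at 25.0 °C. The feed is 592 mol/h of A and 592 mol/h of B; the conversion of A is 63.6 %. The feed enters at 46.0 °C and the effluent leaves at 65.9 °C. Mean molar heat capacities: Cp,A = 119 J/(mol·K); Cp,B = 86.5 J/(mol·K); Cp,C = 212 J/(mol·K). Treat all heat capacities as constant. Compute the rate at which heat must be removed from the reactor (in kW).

Q_out = 13.5 kW

Extent of reaction ξ = 0.636 × 592 = 376.51 mol/h
Reaction term: ξ·ΔH°_rxn = 376.51 × -136 = -51206 kJ/h
Sensible, feed 46.0→25 °C: -2554.8 kJ/h
Outlet flows (mol/h): A 215.49, B 215.49, C 376.51
Sensible, products 25→65.9 °C: 5075.8 kJ/h
Q = ΔH = -48685 kJ/h = -13.523 kW
Heat removed = 13.523 kW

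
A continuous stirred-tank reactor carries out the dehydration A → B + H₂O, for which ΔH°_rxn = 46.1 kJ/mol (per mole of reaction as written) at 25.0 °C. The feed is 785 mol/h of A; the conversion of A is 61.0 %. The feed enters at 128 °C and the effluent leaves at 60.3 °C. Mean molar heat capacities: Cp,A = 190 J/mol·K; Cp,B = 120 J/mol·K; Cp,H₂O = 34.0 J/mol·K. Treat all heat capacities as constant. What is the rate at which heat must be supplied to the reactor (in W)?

Q_in = 3160 W

Extent of reaction ξ = 0.610 × 785 = 478.85 mol/h
Reaction term: ξ·ΔH°_rxn = 478.85 × 46.1 = 22075 kJ/h
Sensible, feed 128→25 °C: -15362 kJ/h
Outlet flows (mol/h): A 306.15, B 478.85, H₂O 478.85
Sensible, products 25→60.3 °C: 4656.5 kJ/h
Q = ΔH = 11369 kJ/h = 3.1581 kW
Heat supplied = 3158.1 W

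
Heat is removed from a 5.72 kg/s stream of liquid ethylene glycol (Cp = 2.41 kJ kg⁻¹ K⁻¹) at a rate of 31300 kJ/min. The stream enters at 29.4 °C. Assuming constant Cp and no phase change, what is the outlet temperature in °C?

T_out = -8.44 °C

Q = 31300 kJ/min = 521.67 kJ/s
ΔT = Q/(ṁ·Cp) = 521.67/(5.72×2.41) = 37.843 K
T_out = 29.4 − 37.843 = -8.4425 °C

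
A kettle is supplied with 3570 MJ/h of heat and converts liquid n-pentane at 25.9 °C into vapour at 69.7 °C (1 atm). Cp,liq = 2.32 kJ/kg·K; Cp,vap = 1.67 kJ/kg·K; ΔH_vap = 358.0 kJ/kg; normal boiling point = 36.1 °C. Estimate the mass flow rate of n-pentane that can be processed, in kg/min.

Δh = 2.32×(36.1−25.9) + 358.0 + 1.67×(69.7−36.1) = 437.78 kJ/kg
Q = 3570 MJ/h = 991.67 kJ/s = 59500 kJ/min
ṁ = Q/Δh = 59500 / 437.78 = 135.91 kg/min

ṁ = 136 kg/min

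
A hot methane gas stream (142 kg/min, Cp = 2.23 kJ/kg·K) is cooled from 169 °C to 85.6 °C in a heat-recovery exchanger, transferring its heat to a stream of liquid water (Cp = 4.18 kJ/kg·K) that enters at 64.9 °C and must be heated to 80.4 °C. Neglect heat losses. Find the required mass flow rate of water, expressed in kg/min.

Heat released by hot stream: Q = 142 × 2.23 × (169 − 85.6) = 26409 kJ/min
Energy balance on cold side (adiabatic exchanger): Q = ṁ_c·Cp_c·(T_c,out − T_c,in)
ṁ_c = 26409 / [4.18 × (80.4 − 64.9)] = 407.62 kg/min

ṁ_c = 408 kg/min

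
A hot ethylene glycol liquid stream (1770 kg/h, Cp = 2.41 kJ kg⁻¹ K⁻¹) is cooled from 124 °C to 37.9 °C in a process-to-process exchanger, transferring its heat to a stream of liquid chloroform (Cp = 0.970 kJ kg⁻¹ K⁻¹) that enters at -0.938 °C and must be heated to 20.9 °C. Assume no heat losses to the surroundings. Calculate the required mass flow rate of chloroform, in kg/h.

Heat released by hot stream: Q = 1770 × 2.41 × (124 − 37.9) = 367280 kJ/h
Energy balance on cold side (adiabatic exchanger): Q = ṁ_c·Cp_c·(T_c,out − T_c,in)
ṁ_c = 367280 / [0.970 × (20.9 − -0.938)] = 17338 kg/h

ṁ_c = 17300 kg/h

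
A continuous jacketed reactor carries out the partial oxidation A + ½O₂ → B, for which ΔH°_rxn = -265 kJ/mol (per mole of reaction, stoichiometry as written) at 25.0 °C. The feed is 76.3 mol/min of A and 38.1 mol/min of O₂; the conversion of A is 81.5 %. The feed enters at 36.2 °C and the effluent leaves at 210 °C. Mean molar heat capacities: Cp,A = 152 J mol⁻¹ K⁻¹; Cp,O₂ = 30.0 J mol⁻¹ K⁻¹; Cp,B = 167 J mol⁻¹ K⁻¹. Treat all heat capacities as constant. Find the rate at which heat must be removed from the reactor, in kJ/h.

Extent of reaction ξ = 0.815 × 76.3 = 62.184 mol/min
Reaction term: ξ·ΔH°_rxn = 62.184 × -265 = -16479 kJ/min
Sensible, feed 36.2→25 °C: -142.69 kJ/min
Outlet flows (mol/min): A 14.116, O₂ 7.0078, B 62.184
Sensible, products 25→210 °C: 2357 kJ/min
Q = ΔH = -14265 kJ/min = -237.74 kW
Heat removed = 855870 kJ/h

Q_out = 856000 kJ/h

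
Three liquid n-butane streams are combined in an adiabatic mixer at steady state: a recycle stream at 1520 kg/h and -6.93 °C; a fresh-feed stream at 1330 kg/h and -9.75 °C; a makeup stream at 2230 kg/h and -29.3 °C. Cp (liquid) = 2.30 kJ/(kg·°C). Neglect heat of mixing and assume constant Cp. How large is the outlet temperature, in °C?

Adiabatic, steady state ⇒ Σ ṁᵢCp,ᵢ(T_out − Tᵢ) = 0
Σ ṁᵢCp,ᵢTᵢ = 1520×2.30×-6.93 + 1330×2.30×-9.75 + 2230×2.30×-29.3 = -204330
Σ ṁᵢCp,ᵢ = 1520×2.30 + 1330×2.30 + 2230×2.30 = 11684
T_out = -204330 / 11684 = -17.488 °C

T_out = -17.5 °C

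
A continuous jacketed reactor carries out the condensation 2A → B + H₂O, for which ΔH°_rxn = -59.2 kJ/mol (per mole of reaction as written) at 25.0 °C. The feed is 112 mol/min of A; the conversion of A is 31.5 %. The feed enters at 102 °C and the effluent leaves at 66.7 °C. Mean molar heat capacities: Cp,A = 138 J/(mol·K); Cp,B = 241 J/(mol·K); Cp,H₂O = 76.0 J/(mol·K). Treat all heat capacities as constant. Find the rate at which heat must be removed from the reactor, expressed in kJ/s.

Q_out = 26.0 kJ/s

Extent of reaction ξ = 0.315 × 112 / 2 = 17.64 mol/min
Reaction term: ξ·ΔH°_rxn = 17.64 × -59.2 = -1044.3 kJ/min
Sensible, feed 102→25 °C: -1190.1 kJ/min
Outlet flows (mol/min): A 76.72, B 17.64, H₂O 17.64
Sensible, products 25→66.7 °C: 674.67 kJ/min
Q = ΔH = -1559.7 kJ/min = -25.995 kW
Heat removed = 25.995 kJ/s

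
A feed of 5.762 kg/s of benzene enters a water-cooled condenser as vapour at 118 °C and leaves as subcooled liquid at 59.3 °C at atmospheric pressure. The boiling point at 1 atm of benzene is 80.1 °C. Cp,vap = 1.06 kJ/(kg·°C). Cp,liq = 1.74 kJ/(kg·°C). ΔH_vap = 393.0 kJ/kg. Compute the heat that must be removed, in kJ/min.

Q_c = 162000 kJ/min

vapour 118→80.1 °C: -40.174 kJ/kg
condensation at 80.1 °C: -393 kJ/kg
liquid 80.1→59.3 °C: -36.192 kJ/kg
Δh = -40.174 + -393 + -36.192 = -469.37 kJ/kg
Q = ṁ·Δh = 5.762 kg/s × -469.37 kJ/kg = -2704.5 kJ/s
|Q| = 2704.5 kW = 162270 kJ/min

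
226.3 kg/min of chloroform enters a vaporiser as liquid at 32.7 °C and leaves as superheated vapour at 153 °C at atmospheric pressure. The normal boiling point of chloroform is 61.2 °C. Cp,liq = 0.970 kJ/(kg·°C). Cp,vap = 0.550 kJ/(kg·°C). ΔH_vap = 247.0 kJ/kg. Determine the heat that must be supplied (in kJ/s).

Q = 1230 kJ/s

liquid 32.7→61.2 °C: 27.645 kJ/kg
vaporisation at 61.2 °C: 247 kJ/kg
vapour 61.2→153 °C: 50.49 kJ/kg
Δh = 27.645 + 247 + 50.49 = 325.13 kJ/kg
Q = ṁ·Δh = 226.3 kg/min × 325.13 kJ/kg = 73578 kJ/min
|Q| = 1226.3 kW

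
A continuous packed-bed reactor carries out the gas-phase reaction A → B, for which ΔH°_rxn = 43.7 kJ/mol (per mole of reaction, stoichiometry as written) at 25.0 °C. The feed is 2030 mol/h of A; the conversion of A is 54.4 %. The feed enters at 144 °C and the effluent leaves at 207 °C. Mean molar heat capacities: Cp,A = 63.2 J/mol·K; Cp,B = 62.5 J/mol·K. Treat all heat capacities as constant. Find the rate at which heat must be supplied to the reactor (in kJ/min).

Extent of reaction ξ = 0.544 × 2030 = 1104.3 mol/h
Reaction term: ξ·ΔH°_rxn = 1104.3 × 43.7 = 48259 kJ/h
Sensible, feed 144→25 °C: -15267 kJ/h
Outlet flows (mol/h): A 925.68, B 1104.3
Sensible, products 25→207 °C: 23209 kJ/h
Q = ΔH = 56201 kJ/h = 15.611 kW
Heat supplied = 936.68 kJ/min

Q_in = 937 kJ/min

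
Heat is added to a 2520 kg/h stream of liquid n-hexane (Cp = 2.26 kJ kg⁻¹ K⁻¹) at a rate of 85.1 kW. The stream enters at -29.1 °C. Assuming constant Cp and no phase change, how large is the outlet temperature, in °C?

T_out = 24.7 °C

Q = 85.1 kW = 306360 kJ/h
ΔT = Q/(ṁ·Cp) = 306360/(2520×2.26) = 53.793 K
T_out = -29.1 + 53.793 = 24.693 °C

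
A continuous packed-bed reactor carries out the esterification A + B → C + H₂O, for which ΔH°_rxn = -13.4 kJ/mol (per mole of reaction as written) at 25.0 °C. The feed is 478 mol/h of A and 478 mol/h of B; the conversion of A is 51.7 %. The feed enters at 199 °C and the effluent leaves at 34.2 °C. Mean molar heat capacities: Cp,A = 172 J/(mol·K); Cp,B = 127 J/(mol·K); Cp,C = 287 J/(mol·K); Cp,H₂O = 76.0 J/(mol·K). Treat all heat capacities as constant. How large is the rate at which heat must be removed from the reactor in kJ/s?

Q_out = 7.42 kJ/s

Extent of reaction ξ = 0.517 × 478 = 247.13 mol/h
Reaction term: ξ·ΔH°_rxn = 247.13 × -13.4 = -3311.5 kJ/h
Sensible, feed 199→25 °C: -24868 kJ/h
Outlet flows (mol/h): A 230.87, B 230.87, C 247.13, H₂O 247.13
Sensible, products 25→34.2 °C: 1460.4 kJ/h
Q = ΔH = -26720 kJ/h = -7.4221 kW
Heat removed = 7.4221 kJ/s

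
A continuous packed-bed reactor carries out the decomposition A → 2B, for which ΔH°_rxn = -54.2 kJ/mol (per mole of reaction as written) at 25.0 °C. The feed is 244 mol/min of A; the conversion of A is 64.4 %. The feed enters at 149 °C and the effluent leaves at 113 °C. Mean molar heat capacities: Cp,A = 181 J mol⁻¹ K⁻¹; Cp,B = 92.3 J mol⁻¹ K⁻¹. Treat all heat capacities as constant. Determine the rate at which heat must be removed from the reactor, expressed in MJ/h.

Extent of reaction ξ = 0.644 × 244 = 157.14 mol/min
Reaction term: ξ·ΔH°_rxn = 157.14 × -54.2 = -8516.8 kJ/min
Sensible, feed 149→25 °C: -5476.3 kJ/min
Outlet flows (mol/min): A 86.864, B 314.27
Sensible, products 25→113 °C: 3936.2 kJ/min
Q = ΔH = -10057 kJ/min = -167.61 kW
Heat removed = 603.41 MJ/h

Q_out = 603 MJ/h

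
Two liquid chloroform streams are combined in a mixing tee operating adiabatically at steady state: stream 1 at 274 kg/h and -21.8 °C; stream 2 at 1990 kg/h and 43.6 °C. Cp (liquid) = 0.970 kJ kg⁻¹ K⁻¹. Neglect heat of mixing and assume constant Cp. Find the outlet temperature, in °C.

Energy balance with Q = 0: Σ ṁᵢCp,ᵢ(T_out − Tᵢ) = 0
Σ ṁᵢCp,ᵢTᵢ = 274×0.970×-21.8 + 1990×0.970×43.6 = 78367
Σ ṁᵢCp,ᵢ = 274×0.970 + 1990×0.970 = 2196.1
T_out = 78367 / 2196.1 = 35.685 °C

T_out = 35.7 °C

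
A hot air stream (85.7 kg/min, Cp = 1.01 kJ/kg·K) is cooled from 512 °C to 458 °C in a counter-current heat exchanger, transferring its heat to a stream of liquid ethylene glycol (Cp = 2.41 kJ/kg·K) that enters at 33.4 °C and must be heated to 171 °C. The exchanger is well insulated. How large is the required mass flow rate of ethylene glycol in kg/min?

Heat released by hot stream: Q = 85.7 × 1.01 × (512 − 458) = 4674.1 kJ/min
Energy balance on cold side (adiabatic exchanger): Q = ṁ_c·Cp_c·(T_c,out − T_c,in)
ṁ_c = 4674.1 / [2.41 × (171 − 33.4)] = 14.095 kg/min

ṁ_c = 14.1 kg/min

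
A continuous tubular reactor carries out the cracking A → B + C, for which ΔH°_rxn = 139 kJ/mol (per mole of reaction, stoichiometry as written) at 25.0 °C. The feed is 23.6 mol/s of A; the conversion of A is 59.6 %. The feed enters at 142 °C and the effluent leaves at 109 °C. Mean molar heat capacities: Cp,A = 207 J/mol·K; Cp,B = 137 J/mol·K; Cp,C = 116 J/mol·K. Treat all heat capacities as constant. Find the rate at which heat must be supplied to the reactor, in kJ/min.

Extent of reaction ξ = 0.596 × 23.6 = 14.066 mol/s
Reaction term: ξ·ΔH°_rxn = 14.066 × 139 = 1955.1 kJ/s
Sensible, feed 142→25 °C: -571.57 kJ/s
Outlet flows (mol/s): A 9.5344, B 14.066, C 14.066
Sensible, products 25→109 °C: 464.71 kJ/s
Q = ΔH = 1848.3 kJ/s = 1848.3 kW
Heat supplied = 110900 kJ/min

Q_in = 111000 kJ/min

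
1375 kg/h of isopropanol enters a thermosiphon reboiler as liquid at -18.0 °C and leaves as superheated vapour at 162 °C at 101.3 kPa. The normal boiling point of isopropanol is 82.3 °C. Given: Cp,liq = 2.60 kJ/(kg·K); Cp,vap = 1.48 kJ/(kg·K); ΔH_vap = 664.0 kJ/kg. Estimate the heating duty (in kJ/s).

Q = 398 kJ/s

liquid -18.0→82.3 °C: 260.78 kJ/kg
vaporisation at 82.3 °C: 664 kJ/kg
vapour 82.3→162 °C: 117.96 kJ/kg
Δh = 260.78 + 664 + 117.96 = 1042.7 kJ/kg
Q = ṁ·Δh = 1375 kg/h × 1042.7 kJ/kg = 1.4338e+06 kJ/h
|Q| = 398.27 kW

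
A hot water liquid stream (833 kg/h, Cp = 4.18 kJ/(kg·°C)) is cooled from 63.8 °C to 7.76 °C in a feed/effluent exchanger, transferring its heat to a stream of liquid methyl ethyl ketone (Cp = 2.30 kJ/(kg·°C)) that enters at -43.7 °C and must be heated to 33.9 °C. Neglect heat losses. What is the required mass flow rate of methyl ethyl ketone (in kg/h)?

ṁ_c = 1090 kg/h

Heat released by hot stream: Q = 833 × 4.18 × (63.8 − 7.76) = 195130 kJ/h
Energy balance on cold side (adiabatic exchanger): Q = ṁ_c·Cp_c·(T_c,out − T_c,in)
ṁ_c = 195130 / [2.30 × (33.9 − -43.7)] = 1093.3 kg/h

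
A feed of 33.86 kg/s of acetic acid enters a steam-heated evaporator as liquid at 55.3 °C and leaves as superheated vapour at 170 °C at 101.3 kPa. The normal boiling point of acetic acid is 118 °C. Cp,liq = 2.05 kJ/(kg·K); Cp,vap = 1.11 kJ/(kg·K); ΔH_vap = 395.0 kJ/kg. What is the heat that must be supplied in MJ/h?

liquid 55.3→118 °C: 128.53 kJ/kg
vaporisation at 118 °C: 395 kJ/kg
vapour 118→170 °C: 57.72 kJ/kg
Δh = 128.53 + 395 + 57.72 = 581.25 kJ/kg
Q = ṁ·Δh = 33.86 kg/s × 581.25 kJ/kg = 19681 kJ/s
|Q| = 19681 kW = 70853 MJ/h

Q = 70900 MJ/h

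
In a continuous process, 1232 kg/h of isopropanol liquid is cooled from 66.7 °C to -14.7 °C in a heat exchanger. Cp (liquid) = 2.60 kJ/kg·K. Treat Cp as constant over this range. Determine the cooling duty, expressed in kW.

Q = ṁ·Cp·ΔT = 1232 × 2.60 × (-14.7 − 66.7) = -260740 kJ/h
Converting: 260740 / 3600 s = 72.428 kW

Q_c = 72.4 kW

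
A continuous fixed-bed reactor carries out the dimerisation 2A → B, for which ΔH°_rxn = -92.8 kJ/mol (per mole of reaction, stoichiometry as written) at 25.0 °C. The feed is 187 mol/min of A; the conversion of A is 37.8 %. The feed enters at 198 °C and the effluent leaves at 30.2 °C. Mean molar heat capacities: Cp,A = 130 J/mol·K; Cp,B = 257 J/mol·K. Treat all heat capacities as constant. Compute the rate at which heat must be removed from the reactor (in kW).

Extent of reaction ξ = 0.378 × 187 / 2 = 35.343 mol/min
Reaction term: ξ·ΔH°_rxn = 35.343 × -92.8 = -3279.8 kJ/min
Sensible, feed 198→25 °C: -4205.6 kJ/min
Outlet flows (mol/min): A 116.31, B 35.343
Sensible, products 25→30.2 °C: 125.86 kJ/min
Q = ΔH = -7359.6 kJ/min = -122.66 kW
Heat removed = 122.66 kW

Q_out = 123 kW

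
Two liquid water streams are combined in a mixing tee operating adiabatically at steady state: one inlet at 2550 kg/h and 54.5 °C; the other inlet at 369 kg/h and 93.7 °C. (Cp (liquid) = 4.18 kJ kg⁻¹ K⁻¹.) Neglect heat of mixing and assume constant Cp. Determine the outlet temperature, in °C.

Energy balance with Q = 0: Σ ṁᵢCp,ᵢ(T_out − Tᵢ) = 0
T_out = Σ ṁᵢCp,ᵢTᵢ / Σ ṁᵢCp,ᵢ
      = 725440 / 12201 = 59.455 °C

T_out = 59.5 °C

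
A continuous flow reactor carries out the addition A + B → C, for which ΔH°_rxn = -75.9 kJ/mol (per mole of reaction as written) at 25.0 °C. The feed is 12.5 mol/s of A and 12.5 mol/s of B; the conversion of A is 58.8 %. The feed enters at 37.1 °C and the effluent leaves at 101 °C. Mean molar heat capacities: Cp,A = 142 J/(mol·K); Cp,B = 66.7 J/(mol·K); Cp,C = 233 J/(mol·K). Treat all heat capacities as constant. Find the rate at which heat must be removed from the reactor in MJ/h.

Extent of reaction ξ = 0.588 × 12.5 = 7.35 mol/s
Reaction term: ξ·ΔH°_rxn = 7.35 × -75.9 = -557.87 kJ/s
Sensible, feed 37.1→25 °C: -31.566 kJ/s
Outlet flows (mol/s): A 5.15, B 5.15, C 7.35
Sensible, products 25→101 °C: 211.84 kJ/s
Q = ΔH = -377.59 kJ/s = -377.59 kW
Heat removed = 1359.3 MJ/h

Q_out = 1360 MJ/h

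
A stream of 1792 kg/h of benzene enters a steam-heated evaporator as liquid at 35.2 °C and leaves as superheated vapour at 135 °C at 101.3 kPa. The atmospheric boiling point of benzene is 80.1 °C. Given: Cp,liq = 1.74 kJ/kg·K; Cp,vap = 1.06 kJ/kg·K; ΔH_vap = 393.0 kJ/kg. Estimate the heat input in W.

Q = 263000 W

liquid 35.2→80.1 °C: 78.126 kJ/kg
vaporisation at 80.1 °C: 393 kJ/kg
vapour 80.1→135 °C: 58.194 kJ/kg
Δh = 78.126 + 393 + 58.194 = 529.32 kJ/kg
Q = ṁ·Δh = 1792 kg/h × 529.32 kJ/kg = 948540 kJ/h
|Q| = 263.48 kW = 263480 W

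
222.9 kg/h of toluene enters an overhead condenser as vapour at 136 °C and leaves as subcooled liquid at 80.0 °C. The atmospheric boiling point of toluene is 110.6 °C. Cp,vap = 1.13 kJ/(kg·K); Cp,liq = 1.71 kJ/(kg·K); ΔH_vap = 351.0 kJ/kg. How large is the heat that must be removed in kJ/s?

Q_c = 26.7 kJ/s

vapour 136→110.6 °C: -28.702 kJ/kg
condensation at 110.6 °C: -351 kJ/kg
liquid 110.6→80.0 °C: -52.326 kJ/kg
Δh = -28.702 + -351 + -52.326 = -432.03 kJ/kg
Q = ṁ·Δh = 222.9 kg/h × -432.03 kJ/kg = -96299 kJ/h
|Q| = 26.75 kW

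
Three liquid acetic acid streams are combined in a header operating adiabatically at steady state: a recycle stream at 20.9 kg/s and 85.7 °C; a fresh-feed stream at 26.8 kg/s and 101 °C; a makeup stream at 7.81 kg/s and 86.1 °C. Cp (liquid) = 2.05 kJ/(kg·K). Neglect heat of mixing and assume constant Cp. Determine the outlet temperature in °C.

Energy balance with Q = 0: Σ ṁᵢCp,ᵢ(T_out − Tᵢ) = 0
T_out = Σ ṁᵢCp,ᵢTᵢ / Σ ṁᵢCp,ᵢ
      = 10599 / 113.8 = 93.143 °C

T_out = 93.1 °C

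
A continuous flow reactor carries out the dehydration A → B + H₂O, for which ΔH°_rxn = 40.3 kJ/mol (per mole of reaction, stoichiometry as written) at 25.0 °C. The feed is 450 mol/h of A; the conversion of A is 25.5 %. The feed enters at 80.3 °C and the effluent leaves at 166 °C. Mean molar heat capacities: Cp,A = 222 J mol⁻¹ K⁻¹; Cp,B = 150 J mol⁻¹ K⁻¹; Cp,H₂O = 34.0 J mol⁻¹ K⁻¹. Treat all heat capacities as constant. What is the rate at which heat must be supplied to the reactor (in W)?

Extent of reaction ξ = 0.255 × 450 = 114.75 mol/h
Reaction term: ξ·ΔH°_rxn = 114.75 × 40.3 = 4624.4 kJ/h
Sensible, feed 80.3→25 °C: -5524.5 kJ/h
Outlet flows (mol/h): A 335.25, B 114.75, H₂O 114.75
Sensible, products 25→166 °C: 13471 kJ/h
Q = ΔH = 12571 kJ/h = 3.492 kW
Heat supplied = 3492 W

Q_in = 3490 W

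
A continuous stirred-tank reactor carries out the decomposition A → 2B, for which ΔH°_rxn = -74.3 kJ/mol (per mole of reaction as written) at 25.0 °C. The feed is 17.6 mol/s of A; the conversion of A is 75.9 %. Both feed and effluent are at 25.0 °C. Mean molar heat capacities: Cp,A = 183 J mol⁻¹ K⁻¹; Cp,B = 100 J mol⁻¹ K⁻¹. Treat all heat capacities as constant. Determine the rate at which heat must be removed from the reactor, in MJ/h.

Extent of reaction ξ = 0.759 × 17.6 = 13.358 mol/s
Reaction term: ξ·ΔH°_rxn = 13.358 × -74.3 = -992.53 kJ/s
Q = ΔH = -992.53 kJ/s = -992.53 kW
Heat removed = 3573.1 MJ/h

Q_out = 3570 MJ/h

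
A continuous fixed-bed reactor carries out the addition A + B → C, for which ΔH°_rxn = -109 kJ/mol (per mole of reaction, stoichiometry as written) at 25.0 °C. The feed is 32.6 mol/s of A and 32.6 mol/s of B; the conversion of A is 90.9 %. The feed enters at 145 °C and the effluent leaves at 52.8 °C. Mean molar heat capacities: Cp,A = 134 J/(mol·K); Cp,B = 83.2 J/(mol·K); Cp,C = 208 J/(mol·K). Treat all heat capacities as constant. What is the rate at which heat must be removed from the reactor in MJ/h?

Extent of reaction ξ = 0.909 × 32.6 = 29.633 mol/s
Reaction term: ξ·ΔH°_rxn = 29.633 × -109 = -3230 kJ/s
Sensible, feed 145→25 °C: -849.69 kJ/s
Outlet flows (mol/s): A 2.9666, B 2.9666, C 29.633
Sensible, products 25→52.8 °C: 189.26 kJ/s
Q = ΔH = -3890.5 kJ/s = -3890.5 kW
Heat removed = 14006 MJ/h

Q_out = 14000 MJ/h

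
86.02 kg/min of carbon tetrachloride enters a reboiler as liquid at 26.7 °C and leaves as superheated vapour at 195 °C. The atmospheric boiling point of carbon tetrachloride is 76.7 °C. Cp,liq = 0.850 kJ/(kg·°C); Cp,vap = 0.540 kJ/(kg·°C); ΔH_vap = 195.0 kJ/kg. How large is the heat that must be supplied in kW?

liquid 26.7→76.7 °C: 42.5 kJ/kg
vaporisation at 76.7 °C: 195 kJ/kg
vapour 76.7→195 °C: 63.882 kJ/kg
Δh = 42.5 + 195 + 63.882 = 301.38 kJ/kg
Q = ṁ·Δh = 86.02 kg/min × 301.38 kJ/kg = 25925 kJ/min
|Q| = 432.08 kW

Q = 432 kW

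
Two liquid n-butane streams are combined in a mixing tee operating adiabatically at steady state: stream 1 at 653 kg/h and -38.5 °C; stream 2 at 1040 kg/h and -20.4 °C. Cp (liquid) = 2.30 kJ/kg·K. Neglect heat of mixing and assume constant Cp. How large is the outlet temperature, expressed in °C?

T_out = -27.4 °C

Energy balance with Q = 0: Σ ṁᵢCp,ᵢ(T_out − Tᵢ) = 0
T_out = Σ ṁᵢCp,ᵢTᵢ / Σ ṁᵢCp,ᵢ
      = -106620 / 3893.9 = -27.381 °C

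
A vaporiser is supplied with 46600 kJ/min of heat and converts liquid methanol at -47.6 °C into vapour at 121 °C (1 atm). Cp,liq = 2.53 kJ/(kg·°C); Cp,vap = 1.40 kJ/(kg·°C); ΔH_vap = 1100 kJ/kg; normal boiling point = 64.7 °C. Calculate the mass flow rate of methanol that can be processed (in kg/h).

Δh = 2.53×(64.7−-47.6) + 1100 + 1.40×(121−64.7) = 1462.9 kJ/kg
Q = 46600 kJ/min = 776.67 kJ/s = 2.796e+06 kJ/h
ṁ = Q/Δh = 2.796e+06 / 1462.9 = 1911.2 kg/h

ṁ = 1910 kg/h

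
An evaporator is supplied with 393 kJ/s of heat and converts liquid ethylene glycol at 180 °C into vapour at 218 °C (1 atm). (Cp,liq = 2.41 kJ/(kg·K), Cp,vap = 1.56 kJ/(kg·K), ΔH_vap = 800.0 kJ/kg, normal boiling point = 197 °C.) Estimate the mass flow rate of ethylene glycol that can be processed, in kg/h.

Δh = 2.41×(197−180) + 800.0 + 1.56×(218−197) = 873.73 kJ/kg
Q = 393 kJ/s = 393 kJ/s = 1.4148e+06 kJ/h
ṁ = Q/Δh = 1.4148e+06 / 873.73 = 1619.3 kg/h

ṁ = 1620 kg/h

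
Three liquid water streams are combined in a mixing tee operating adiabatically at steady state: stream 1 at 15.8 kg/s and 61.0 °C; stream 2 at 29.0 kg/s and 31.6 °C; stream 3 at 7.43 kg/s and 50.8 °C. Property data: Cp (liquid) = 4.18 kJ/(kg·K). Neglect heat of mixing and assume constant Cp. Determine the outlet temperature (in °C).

T_out = 43.2 °C

Adiabatic, steady state ⇒ Σ ṁᵢCp,ᵢ(T_out − Tᵢ) = 0
T_out = Σ ṁᵢCp,ᵢTᵢ / Σ ṁᵢCp,ᵢ
      = 9437 / 218.32 = 43.225 °C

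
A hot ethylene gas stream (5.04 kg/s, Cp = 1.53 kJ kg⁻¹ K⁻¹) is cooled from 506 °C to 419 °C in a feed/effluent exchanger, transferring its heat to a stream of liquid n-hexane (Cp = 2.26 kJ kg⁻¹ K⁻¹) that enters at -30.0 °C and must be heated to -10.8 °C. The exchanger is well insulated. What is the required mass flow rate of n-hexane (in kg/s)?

Heat released by hot stream: Q = 5.04 × 1.53 × (506 − 419) = 670.87 kJ/s
Energy balance on cold side (adiabatic exchanger): Q = ṁ_c·Cp_c·(T_c,out − T_c,in)
ṁ_c = 670.87 / [2.26 × (-10.8 − -30.0)] = 15.461 kg/s

ṁ_c = 15.5 kg/s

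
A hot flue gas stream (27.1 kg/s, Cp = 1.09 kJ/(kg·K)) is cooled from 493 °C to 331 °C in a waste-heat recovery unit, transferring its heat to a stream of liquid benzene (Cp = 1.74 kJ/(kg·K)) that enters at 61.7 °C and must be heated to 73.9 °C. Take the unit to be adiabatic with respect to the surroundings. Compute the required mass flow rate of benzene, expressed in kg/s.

Heat released by hot stream: Q = 27.1 × 1.09 × (493 − 331) = 4785.3 kJ/s
Energy balance on cold side (adiabatic exchanger): Q = ṁ_c·Cp_c·(T_c,out − T_c,in)
ṁ_c = 4785.3 / [1.74 × (73.9 − 61.7)] = 225.42 kg/s

ṁ_c = 225 kg/s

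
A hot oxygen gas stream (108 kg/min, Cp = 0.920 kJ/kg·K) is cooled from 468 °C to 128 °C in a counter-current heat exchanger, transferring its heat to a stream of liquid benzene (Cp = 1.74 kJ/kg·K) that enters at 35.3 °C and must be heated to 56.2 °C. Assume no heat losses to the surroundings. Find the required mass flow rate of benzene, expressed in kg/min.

ṁ_c = 929 kg/min

Heat released by hot stream: Q = 108 × 0.920 × (468 − 128) = 33782 kJ/min
Energy balance on cold side (adiabatic exchanger): Q = ṁ_c·Cp_c·(T_c,out − T_c,in)
ṁ_c = 33782 / [1.74 × (56.2 − 35.3)] = 928.96 kg/min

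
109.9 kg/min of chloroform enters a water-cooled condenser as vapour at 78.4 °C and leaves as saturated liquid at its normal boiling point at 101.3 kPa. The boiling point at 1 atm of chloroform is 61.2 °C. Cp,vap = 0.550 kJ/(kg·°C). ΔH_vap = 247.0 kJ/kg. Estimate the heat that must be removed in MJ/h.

vapour 78.4→61.2 °C: -9.46 kJ/kg
condensation at 61.2 °C: -247 kJ/kg
Δh = -9.46 + -247 = -256.46 kJ/kg
Q = ṁ·Δh = 109.9 kg/min × -256.46 kJ/kg = -28185 kJ/min
|Q| = 469.75 kW = 1691.1 MJ/h

Q_c = 1690 MJ/h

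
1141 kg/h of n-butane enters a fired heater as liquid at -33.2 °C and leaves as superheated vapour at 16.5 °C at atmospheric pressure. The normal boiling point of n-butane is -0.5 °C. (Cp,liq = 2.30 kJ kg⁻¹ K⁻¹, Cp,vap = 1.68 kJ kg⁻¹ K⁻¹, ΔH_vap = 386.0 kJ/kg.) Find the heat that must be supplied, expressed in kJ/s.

liquid -33.2→-0.5 °C: 75.21 kJ/kg
vaporisation at -0.5 °C: 386 kJ/kg
vapour -0.5→16.5 °C: 28.56 kJ/kg
Δh = 75.21 + 386 + 28.56 = 489.77 kJ/kg
Q = ṁ·Δh = 1141 kg/h × 489.77 kJ/kg = 558830 kJ/h
|Q| = 155.23 kW

Q = 155 kJ/s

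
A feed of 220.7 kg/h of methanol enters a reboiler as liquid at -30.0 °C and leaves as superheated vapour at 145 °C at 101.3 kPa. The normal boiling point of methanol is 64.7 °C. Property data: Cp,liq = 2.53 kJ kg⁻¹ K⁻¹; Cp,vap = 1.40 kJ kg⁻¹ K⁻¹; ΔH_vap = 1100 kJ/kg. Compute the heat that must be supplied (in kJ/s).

liquid -30.0→64.7 °C: 239.59 kJ/kg
vaporisation at 64.7 °C: 1100 kJ/kg
vapour 64.7→145 °C: 112.42 kJ/kg
Δh = 239.59 + 1100 + 112.42 = 1452 kJ/kg
Q = ṁ·Δh = 220.7 kg/h × 1452 kJ/kg = 320460 kJ/h
|Q| = 89.016 kW

Q = 89.0 kJ/s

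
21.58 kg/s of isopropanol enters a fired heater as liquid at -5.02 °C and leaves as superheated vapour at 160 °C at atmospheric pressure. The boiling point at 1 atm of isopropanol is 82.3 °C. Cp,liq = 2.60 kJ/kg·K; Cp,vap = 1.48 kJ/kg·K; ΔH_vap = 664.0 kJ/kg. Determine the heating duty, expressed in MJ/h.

liquid -5.02→82.3 °C: 227.03 kJ/kg
vaporisation at 82.3 °C: 664 kJ/kg
vapour 82.3→160 °C: 115 kJ/kg
Δh = 227.03 + 664 + 115 = 1006 kJ/kg
Q = ṁ·Δh = 21.58 kg/s × 1006 kJ/kg = 21710 kJ/s
|Q| = 21710 kW = 78156 MJ/h

Q = 78200 MJ/h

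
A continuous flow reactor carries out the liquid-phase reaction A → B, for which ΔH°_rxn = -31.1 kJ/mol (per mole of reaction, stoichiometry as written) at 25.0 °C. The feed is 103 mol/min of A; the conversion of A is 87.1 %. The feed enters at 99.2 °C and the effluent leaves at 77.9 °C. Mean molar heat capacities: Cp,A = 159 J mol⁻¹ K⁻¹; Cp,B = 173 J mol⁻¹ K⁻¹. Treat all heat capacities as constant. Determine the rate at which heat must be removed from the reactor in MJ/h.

Q_out = 184 MJ/h

Extent of reaction ξ = 0.871 × 103 = 89.713 mol/min
Reaction term: ξ·ΔH°_rxn = 89.713 × -31.1 = -2790.1 kJ/min
Sensible, feed 99.2→25 °C: -1215.2 kJ/min
Outlet flows (mol/min): A 13.287, B 89.713
Sensible, products 25→77.9 °C: 932.78 kJ/min
Q = ΔH = -3072.5 kJ/min = -51.208 kW
Heat removed = 184.35 MJ/h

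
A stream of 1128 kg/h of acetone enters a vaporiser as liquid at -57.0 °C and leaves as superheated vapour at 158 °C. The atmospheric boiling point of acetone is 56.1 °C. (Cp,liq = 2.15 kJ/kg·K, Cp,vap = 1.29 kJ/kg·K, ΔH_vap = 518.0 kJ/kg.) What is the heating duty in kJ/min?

liquid -57.0→56.1 °C: 243.16 kJ/kg
vaporisation at 56.1 °C: 518 kJ/kg
vapour 56.1→158 °C: 131.45 kJ/kg
Δh = 243.16 + 518 + 131.45 = 892.62 kJ/kg
Q = ṁ·Δh = 1128 kg/h × 892.62 kJ/kg = 1.0069e+06 kJ/h
|Q| = 279.69 kW = 16781 kJ/min

Q = 16800 kJ/min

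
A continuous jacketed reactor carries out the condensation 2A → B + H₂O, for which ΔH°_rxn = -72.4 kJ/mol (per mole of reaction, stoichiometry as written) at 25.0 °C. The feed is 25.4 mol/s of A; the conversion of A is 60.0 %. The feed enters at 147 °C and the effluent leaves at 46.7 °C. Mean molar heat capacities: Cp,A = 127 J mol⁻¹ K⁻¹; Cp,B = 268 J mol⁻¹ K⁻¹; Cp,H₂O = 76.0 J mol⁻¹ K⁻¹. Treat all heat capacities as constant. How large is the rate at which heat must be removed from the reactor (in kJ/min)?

Q_out = 51600 kJ/min

Extent of reaction ξ = 0.600 × 25.4 / 2 = 7.62 mol/s
Reaction term: ξ·ΔH°_rxn = 7.62 × -72.4 = -551.69 kJ/s
Sensible, feed 147→25 °C: -393.55 kJ/s
Outlet flows (mol/s): A 10.16, B 7.62, H₂O 7.62
Sensible, products 25→46.7 °C: 84.882 kJ/s
Q = ΔH = -860.35 kJ/s = -860.35 kW
Heat removed = 51621 kJ/min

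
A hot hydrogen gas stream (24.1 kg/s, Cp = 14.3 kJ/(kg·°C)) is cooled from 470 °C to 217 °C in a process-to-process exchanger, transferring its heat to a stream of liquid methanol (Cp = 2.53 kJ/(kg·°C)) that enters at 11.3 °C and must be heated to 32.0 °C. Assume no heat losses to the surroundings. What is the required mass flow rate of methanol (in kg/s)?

ṁ_c = 1660 kg/s

Heat released by hot stream: Q = 24.1 × 14.3 × (470 − 217) = 87191 kJ/s
Energy balance on cold side (adiabatic exchanger): Q = ṁ_c·Cp_c·(T_c,out − T_c,in)
ṁ_c = 87191 / [2.53 × (32.0 − 11.3)] = 1664.9 kg/s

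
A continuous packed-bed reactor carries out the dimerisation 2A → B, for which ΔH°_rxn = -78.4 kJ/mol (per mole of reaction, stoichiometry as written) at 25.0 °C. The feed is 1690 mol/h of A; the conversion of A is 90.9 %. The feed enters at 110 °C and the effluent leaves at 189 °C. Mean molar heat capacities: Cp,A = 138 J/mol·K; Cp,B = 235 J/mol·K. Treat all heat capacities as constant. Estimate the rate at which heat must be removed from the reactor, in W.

Q_out = 13000 W

Extent of reaction ξ = 0.909 × 1690 / 2 = 768.11 mol/h
Reaction term: ξ·ΔH°_rxn = 768.11 × -78.4 = -60219 kJ/h
Sensible, feed 110→25 °C: -19824 kJ/h
Outlet flows (mol/h): A 153.79, B 768.11
Sensible, products 25→189 °C: 33083 kJ/h
Q = ΔH = -46960 kJ/h = -13.044 kW
Heat removed = 13044 W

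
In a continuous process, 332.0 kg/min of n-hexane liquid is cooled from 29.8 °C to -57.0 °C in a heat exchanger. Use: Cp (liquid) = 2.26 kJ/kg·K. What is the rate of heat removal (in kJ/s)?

Q = ṁ·Cp·ΔT = 332.0 × 2.26 × (-57.0 − 29.8) = -65128 kJ/min
Converting: 65128 / 60 s = 1085.5 kW

Q_c = 1090 kJ/s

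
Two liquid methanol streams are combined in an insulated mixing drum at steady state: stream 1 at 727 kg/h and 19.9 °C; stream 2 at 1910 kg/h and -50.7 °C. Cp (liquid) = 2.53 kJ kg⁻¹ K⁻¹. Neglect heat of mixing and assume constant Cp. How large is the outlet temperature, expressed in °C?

T_out = -31.2 °C

Energy balance with Q = 0: Σ ṁᵢCp,ᵢ(T_out − Tᵢ) = 0
Σ ṁᵢCp,ᵢTᵢ = 727×2.53×19.9 + 1910×2.53×-50.7 = -208400
Σ ṁᵢCp,ᵢ = 727×2.53 + 1910×2.53 = 6671.6
T_out = -208400 / 6671.6 = -31.236 °C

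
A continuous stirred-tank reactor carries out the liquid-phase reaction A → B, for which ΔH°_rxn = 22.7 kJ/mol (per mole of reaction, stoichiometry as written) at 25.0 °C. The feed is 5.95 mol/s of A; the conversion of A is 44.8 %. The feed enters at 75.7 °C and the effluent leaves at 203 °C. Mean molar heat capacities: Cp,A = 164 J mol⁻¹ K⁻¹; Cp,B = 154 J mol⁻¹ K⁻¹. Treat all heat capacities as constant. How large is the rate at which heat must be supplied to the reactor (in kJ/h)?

Extent of reaction ξ = 0.448 × 5.95 = 2.6656 mol/s
Reaction term: ξ·ΔH°_rxn = 2.6656 × 22.7 = 60.509 kJ/s
Sensible, feed 75.7→25 °C: -49.473 kJ/s
Outlet flows (mol/s): A 3.2844, B 2.6656
Sensible, products 25→203 °C: 168.95 kJ/s
Q = ΔH = 179.98 kJ/s = 179.98 kW
Heat supplied = 647940 kJ/h

Q_in = 648000 kJ/h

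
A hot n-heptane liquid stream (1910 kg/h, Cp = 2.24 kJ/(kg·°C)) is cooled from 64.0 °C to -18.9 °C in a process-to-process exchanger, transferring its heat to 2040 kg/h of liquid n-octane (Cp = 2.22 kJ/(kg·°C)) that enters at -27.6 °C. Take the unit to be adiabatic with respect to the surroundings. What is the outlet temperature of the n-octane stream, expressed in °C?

Heat released by hot stream: Q = 1910 × 2.24 × (64.0 − -18.9) = 354680 kJ/h
Energy balance on cold side (adiabatic exchanger): Q = ṁ_c·Cp_c·(T_c,out − T_c,in)
T_c,out = -27.6 + 354680/(2040 × 2.22) = 50.716 °C

T_c,out = 50.7 °C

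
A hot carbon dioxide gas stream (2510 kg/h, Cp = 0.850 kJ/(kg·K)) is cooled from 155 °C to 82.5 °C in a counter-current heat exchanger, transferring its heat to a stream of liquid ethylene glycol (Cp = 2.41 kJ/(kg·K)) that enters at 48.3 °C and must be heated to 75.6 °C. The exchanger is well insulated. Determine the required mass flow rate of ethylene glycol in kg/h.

ṁ_c = 2350 kg/h

Heat released by hot stream: Q = 2510 × 0.850 × (155 − 82.5) = 154680 kJ/h
Energy balance on cold side (adiabatic exchanger): Q = ṁ_c·Cp_c·(T_c,out − T_c,in)
ṁ_c = 154680 / [2.41 × (75.6 − 48.3)] = 2351 kg/h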